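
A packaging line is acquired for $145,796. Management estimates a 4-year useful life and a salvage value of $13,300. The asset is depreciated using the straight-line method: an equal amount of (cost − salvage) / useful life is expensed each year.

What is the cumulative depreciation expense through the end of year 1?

Depreciable base = $145,796 − $13,300 = $132,496.
Annual expense = $132,496 / 4 = $33,124.
End of year 1: book value $112,672.
Accumulated through year 1 = $145,796 − $112,672 = $33,124.

$33,124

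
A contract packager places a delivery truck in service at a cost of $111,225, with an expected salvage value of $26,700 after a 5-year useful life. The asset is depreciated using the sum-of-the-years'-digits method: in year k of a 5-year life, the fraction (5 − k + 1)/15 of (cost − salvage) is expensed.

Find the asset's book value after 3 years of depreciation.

$43,605

Depreciable base = $111,225 − $26,700 = $84,525.
Sum of the years' digits = 5+4+3+2+1 = 15.
Year 1: $84,525 × 5/15 = $28,175. Book value $83,050.
Year 2: $84,525 × 4/15 = $22,540. Book value $60,510.
Year 3: $84,525 × 3/15 = $16,905. Book value $43,605.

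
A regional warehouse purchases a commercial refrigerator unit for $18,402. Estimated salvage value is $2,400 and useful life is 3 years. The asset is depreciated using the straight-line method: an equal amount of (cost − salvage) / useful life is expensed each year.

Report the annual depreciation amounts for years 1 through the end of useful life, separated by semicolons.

$5,334; $5,334; $5,334

Depreciable base = $18,402 − $2,400 = $16,002.
Annual expense = $16,002 / 3 = $5,334.
End of year 1: book value $13,068.
End of year 2: book value $7,734.
End of year 3: book value $2,400.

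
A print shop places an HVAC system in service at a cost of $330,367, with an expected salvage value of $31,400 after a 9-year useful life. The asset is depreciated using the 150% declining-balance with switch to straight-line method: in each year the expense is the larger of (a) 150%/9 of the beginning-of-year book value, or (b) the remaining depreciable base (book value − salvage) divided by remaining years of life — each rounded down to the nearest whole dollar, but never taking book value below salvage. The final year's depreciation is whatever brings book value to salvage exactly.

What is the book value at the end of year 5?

Depreciable base = $330,367 − $31,400 = $298,967.
Year 1: DB = ⌊$330,367 × 150%/9⌋ = $55,061; SL = ⌊$298,967/9⌋ = $33,218 → take DB $55,061. Book value $275,306.
Year 2: DB = ⌊$275,306 × 150%/9⌋ = $45,884; SL = ⌊$243,906/8⌋ = $30,488 → take DB $45,884. Book value $229,422.
Year 3: DB = ⌊$229,422 × 150%/9⌋ = $38,237; SL = ⌊$198,022/7⌋ = $28,288 → take DB $38,237. Book value $191,185.
Year 4: DB = ⌊$191,185 × 150%/9⌋ = $31,864; SL = ⌊$159,785/6⌋ = $26,630 → take DB $31,864. Book value $159,321.
Year 5: DB = ⌊$159,321 × 150%/9⌋ = $26,553; SL = ⌊$127,921/5⌋ = $25,584 → take DB $26,553. Book value $132,768.

$132,768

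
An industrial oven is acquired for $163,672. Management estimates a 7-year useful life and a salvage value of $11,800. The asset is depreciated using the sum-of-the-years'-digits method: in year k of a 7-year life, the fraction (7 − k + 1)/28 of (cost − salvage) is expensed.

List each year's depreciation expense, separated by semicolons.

Depreciable base = $163,672 − $11,800 = $151,872.
Sum of the years' digits = 7+6+5+4+3+2+1 = 28.
Year 1: $151,872 × 7/28 = $37,968. Book value $125,704.
Year 2: $151,872 × 6/28 = $32,544. Book value $93,160.
Year 3: $151,872 × 5/28 = $27,120. Book value $66,040.
Year 4: $151,872 × 4/28 = $21,696. Book value $44,344.
Year 5: $151,872 × 3/28 = $16,272. Book value $28,072.
Year 6: $151,872 × 2/28 = $10,848. Book value $17,224.
Year 7: $151,872 × 1/28 = $5,424. Book value $11,800.

$37,968; $32,544; $27,120; $21,696; $16,272; $10,848; $5,424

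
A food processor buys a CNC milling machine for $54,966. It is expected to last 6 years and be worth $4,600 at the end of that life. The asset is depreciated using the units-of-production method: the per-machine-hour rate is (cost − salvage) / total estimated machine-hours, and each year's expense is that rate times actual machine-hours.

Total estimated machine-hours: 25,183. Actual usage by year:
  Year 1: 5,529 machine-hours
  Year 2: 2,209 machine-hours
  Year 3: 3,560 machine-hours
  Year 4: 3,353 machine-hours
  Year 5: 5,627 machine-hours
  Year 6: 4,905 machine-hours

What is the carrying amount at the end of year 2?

$39,490

Depreciable base = $54,966 − $4,600 = $50,366.
Rate = $50,366 / 25,183 machine-hours = $2 per machine-hour.
Year 1: 5,529 × $2 = $11,058. Book value $43,908.
Year 2: 2,209 × $2 = $4,418. Book value $39,490.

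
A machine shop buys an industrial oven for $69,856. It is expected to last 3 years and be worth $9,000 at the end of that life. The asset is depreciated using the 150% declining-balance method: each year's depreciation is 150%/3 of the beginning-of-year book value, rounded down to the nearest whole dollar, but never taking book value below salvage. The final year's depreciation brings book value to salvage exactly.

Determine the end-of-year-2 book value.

$17,464

Depreciable base = $69,856 − $9,000 = $60,856.
Year 1: ⌊$69,856 × 150%/3⌋ = $34,928. Book value $34,928.
Year 2: ⌊$34,928 × 150%/3⌋ = $17,464. Book value $17,464.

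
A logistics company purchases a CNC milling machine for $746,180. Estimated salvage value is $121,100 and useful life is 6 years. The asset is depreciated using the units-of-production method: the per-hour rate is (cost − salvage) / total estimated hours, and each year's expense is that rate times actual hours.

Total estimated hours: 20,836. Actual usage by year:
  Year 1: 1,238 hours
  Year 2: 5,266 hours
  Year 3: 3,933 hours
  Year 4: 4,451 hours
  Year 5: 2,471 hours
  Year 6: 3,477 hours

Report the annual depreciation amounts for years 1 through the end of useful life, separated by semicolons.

Depreciable base = $746,180 − $121,100 = $625,080.
Rate = $625,080 / 20,836 hours = $30 per hour.
Year 1: 1,238 × $30 = $37,140. Book value $709,040.
Year 2: 5,266 × $30 = $157,980. Book value $551,060.
Year 3: 3,933 × $30 = $117,990. Book value $433,070.
Year 4: 4,451 × $30 = $133,530. Book value $299,540.
Year 5: 2,471 × $30 = $74,130. Book value $225,410.
Year 6: 3,477 × $30 = $104,310. Book value $121,100.

$37,140; $157,980; $117,990; $133,530; $74,130; $104,310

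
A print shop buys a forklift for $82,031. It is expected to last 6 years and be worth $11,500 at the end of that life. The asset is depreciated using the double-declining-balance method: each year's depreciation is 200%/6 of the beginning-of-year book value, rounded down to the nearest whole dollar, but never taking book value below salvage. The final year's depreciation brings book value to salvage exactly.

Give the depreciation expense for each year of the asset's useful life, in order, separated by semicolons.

Depreciable base = $82,031 − $11,500 = $70,531.
Year 1: ⌊$82,031 × 200%/6⌋ = $27,343. Book value $54,688.
Year 2: ⌊$54,688 × 200%/6⌋ = $18,229. Book value $36,459.
Year 3: ⌊$36,459 × 200%/6⌋ = $12,153. Book value $24,306.
Year 4: ⌊$24,306 × 200%/6⌋ = $8,102. Book value $16,204.
Year 5: ⌊$16,204 × 200%/6⌋ = $5,401, capped at $4,704. Book value $11,500.
Year 6 (final): $11,500 − $11,500 = $0. Book value $11,500.

$27,343; $18,229; $12,153; $8,102; $4,704; $0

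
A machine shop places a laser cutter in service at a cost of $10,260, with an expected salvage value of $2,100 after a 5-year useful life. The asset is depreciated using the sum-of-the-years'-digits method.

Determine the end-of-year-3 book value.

$3,732

Depreciable base = $10,260 − $2,100 = $8,160.
Sum of the years' digits = 5+4+3+2+1 = 15.
Year 1: $8,160 × 5/15 = $2,720. Book value $7,540.
Year 2: $8,160 × 4/15 = $2,176. Book value $5,364.
Year 3: $8,160 × 3/15 = $1,632. Book value $3,732.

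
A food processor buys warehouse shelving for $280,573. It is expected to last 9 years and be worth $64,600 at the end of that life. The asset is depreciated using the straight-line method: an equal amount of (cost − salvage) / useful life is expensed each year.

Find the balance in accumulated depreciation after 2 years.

$47,994

Depreciable base = $280,573 − $64,600 = $215,973.
Annual expense = $215,973 / 9 = $23,997.
End of year 1: book value $256,576.
End of year 2: book value $232,579.
Accumulated through year 2 = $280,573 − $232,579 = $47,994.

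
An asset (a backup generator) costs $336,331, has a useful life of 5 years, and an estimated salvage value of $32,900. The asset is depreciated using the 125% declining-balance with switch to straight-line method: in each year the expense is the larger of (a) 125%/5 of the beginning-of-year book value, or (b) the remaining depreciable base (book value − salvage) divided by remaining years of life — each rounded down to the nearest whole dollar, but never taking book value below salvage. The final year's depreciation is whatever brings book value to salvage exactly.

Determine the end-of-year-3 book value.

$137,092

Depreciable base = $336,331 − $32,900 = $303,431.
Year 1: DB = ⌊$336,331 × 125%/5⌋ = $84,082; SL = ⌊$303,431/5⌋ = $60,686 → take DB $84,082. Book value $252,249.
Year 2: DB = ⌊$252,249 × 125%/5⌋ = $63,062; SL = ⌊$219,349/4⌋ = $54,837 → take DB $63,062. Book value $189,187.
Year 3: DB = ⌊$189,187 × 125%/5⌋ = $47,296; SL = ⌊$156,287/3⌋ = $52,095 → take SL $52,095. Book value $137,092.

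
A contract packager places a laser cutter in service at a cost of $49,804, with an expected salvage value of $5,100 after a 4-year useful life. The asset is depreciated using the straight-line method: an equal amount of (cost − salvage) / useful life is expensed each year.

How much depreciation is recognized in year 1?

$11,176

Depreciable base = $49,804 − $5,100 = $44,704.
Annual expense = $44,704 / 4 = $11,176.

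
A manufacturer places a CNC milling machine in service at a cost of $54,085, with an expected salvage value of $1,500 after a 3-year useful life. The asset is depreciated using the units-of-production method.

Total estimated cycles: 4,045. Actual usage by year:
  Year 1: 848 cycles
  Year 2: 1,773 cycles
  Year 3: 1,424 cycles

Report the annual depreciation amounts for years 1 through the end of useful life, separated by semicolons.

Depreciable base = $54,085 − $1,500 = $52,585.
Rate = $52,585 / 4,045 cycles = $13 per cycle.
Year 1: 848 × $13 = $11,024. Book value $43,061.
Year 2: 1,773 × $13 = $23,049. Book value $20,012.
Year 3: 1,424 × $13 = $18,512. Book value $1,500.

$11,024; $23,049; $18,512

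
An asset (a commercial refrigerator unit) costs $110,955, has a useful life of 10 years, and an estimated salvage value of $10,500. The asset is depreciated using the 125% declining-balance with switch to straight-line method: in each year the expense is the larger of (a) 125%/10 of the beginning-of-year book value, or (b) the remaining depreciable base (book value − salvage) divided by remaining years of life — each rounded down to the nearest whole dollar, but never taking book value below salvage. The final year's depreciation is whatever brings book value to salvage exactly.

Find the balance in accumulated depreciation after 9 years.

$91,364

Depreciable base = $110,955 − $10,500 = $100,455.
Year 1: DB = ⌊$110,955 × 125%/10⌋ = $13,869; SL = ⌊$100,455/10⌋ = $10,045 → take DB $13,869. Book value $97,086.
Year 2: DB = ⌊$97,086 × 125%/10⌋ = $12,135; SL = ⌊$86,586/9⌋ = $9,620 → take DB $12,135. Book value $84,951.
Year 3: DB = ⌊$84,951 × 125%/10⌋ = $10,618; SL = ⌊$74,451/8⌋ = $9,306 → take DB $10,618. Book value $74,333.
Year 4: DB = ⌊$74,333 × 125%/10⌋ = $9,291; SL = ⌊$63,833/7⌋ = $9,119 → take DB $9,291. Book value $65,042.
Year 5: DB = ⌊$65,042 × 125%/10⌋ = $8,130; SL = ⌊$54,542/6⌋ = $9,090 → take SL $9,090. Book value $55,952.
Year 6: DB = ⌊$55,952 × 125%/10⌋ = $6,994; SL = ⌊$45,452/5⌋ = $9,090 → take SL $9,090. Book value $46,862.
Year 7: DB = ⌊$46,862 × 125%/10⌋ = $5,857; SL = ⌊$36,362/4⌋ = $9,090 → take SL $9,090. Book value $37,772.
Year 8: DB = ⌊$37,772 × 125%/10⌋ = $4,721; SL = ⌊$27,272/3⌋ = $9,090 → take SL $9,090. Book value $28,682.
Year 9: DB = ⌊$28,682 × 125%/10⌋ = $3,585; SL = ⌊$18,182/2⌋ = $9,091 → take SL $9,091. Book value $19,591.
Accumulated through year 9 = $110,955 − $19,591 = $91,364.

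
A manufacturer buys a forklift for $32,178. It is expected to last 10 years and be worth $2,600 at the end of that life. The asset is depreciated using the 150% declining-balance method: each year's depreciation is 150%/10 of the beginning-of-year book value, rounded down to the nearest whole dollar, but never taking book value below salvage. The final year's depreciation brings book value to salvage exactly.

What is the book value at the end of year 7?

$10,318

Depreciable base = $32,178 − $2,600 = $29,578.
Year 1: ⌊$32,178 × 150%/10⌋ = $4,826. Book value $27,352.
Year 2: ⌊$27,352 × 150%/10⌋ = $4,102. Book value $23,250.
Year 3: ⌊$23,250 × 150%/10⌋ = $3,487. Book value $19,763.
Year 4: ⌊$19,763 × 150%/10⌋ = $2,964. Book value $16,799.
Year 5: ⌊$16,799 × 150%/10⌋ = $2,519. Book value $14,280.
Year 6: ⌊$14,280 × 150%/10⌋ = $2,142. Book value $12,138.
Year 7: ⌊$12,138 × 150%/10⌋ = $1,820. Book value $10,318.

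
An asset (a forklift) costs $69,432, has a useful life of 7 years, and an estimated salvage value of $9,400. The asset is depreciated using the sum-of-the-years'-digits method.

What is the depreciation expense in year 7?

$2,144

Depreciable base = $69,432 − $9,400 = $60,032.
Sum of the years' digits = 7+6+5+4+3+2+1 = 28.
Year 1: $60,032 × 7/28 = $15,008. Book value $54,424.
Year 2: $60,032 × 6/28 = $12,864. Book value $41,560.
Year 3: $60,032 × 5/28 = $10,720. Book value $30,840.
Year 4: $60,032 × 4/28 = $8,576. Book value $22,264.
Year 5: $60,032 × 3/28 = $6,432. Book value $15,832.
Year 6: $60,032 × 2/28 = $4,288. Book value $11,544.
Year 7: $60,032 × 1/28 = $2,144. Book value $9,400.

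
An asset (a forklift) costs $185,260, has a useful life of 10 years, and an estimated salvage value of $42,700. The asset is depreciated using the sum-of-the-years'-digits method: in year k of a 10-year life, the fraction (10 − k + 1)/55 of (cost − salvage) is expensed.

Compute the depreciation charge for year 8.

$7,776

Depreciable base = $185,260 − $42,700 = $142,560.
Sum of the years' digits = 10+9+8+7+6+5+4+3+2+1 = 55.
Year 1: $142,560 × 10/55 = $25,920. Book value $159,340.
Year 2: $142,560 × 9/55 = $23,328. Book value $136,012.
Year 3: $142,560 × 8/55 = $20,736. Book value $115,276.
Year 4: $142,560 × 7/55 = $18,144. Book value $97,132.
Year 5: $142,560 × 6/55 = $15,552. Book value $81,580.
Year 6: $142,560 × 5/55 = $12,960. Book value $68,620.
Year 7: $142,560 × 4/55 = $10,368. Book value $58,252.
Year 8: $142,560 × 3/55 = $7,776. Book value $50,476.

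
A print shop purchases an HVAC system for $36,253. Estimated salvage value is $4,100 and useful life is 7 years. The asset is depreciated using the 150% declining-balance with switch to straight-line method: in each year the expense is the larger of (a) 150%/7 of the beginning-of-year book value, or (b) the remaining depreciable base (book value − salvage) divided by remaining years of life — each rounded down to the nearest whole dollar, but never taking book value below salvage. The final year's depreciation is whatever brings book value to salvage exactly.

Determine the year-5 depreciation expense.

$3,239

Depreciable base = $36,253 − $4,100 = $32,153.
Year 1: DB = ⌊$36,253 × 150%/7⌋ = $7,768; SL = ⌊$32,153/7⌋ = $4,593 → take DB $7,768. Book value $28,485.
Year 2: DB = ⌊$28,485 × 150%/7⌋ = $6,103; SL = ⌊$24,385/6⌋ = $4,064 → take DB $6,103. Book value $22,382.
Year 3: DB = ⌊$22,382 × 150%/7⌋ = $4,796; SL = ⌊$18,282/5⌋ = $3,656 → take DB $4,796. Book value $17,586.
Year 4: DB = ⌊$17,586 × 150%/7⌋ = $3,768; SL = ⌊$13,486/4⌋ = $3,371 → take DB $3,768. Book value $13,818.
Year 5: DB = ⌊$13,818 × 150%/7⌋ = $2,961; SL = ⌊$9,718/3⌋ = $3,239 → take SL $3,239. Book value $10,579.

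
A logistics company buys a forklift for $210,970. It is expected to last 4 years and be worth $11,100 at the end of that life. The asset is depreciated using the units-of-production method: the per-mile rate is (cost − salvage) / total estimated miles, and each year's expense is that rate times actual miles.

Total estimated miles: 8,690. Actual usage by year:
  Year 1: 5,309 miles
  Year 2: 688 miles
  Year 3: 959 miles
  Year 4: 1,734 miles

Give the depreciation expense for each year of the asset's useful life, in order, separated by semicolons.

Depreciable base = $210,970 − $11,100 = $199,870.
Rate = $199,870 / 8,690 miles = $23 per mile.
Year 1: 5,309 × $23 = $122,107. Book value $88,863.
Year 2: 688 × $23 = $15,824. Book value $73,039.
Year 3: 959 × $23 = $22,057. Book value $50,982.
Year 4: 1,734 × $23 = $39,882. Book value $11,100.

$122,107; $15,824; $22,057; $39,882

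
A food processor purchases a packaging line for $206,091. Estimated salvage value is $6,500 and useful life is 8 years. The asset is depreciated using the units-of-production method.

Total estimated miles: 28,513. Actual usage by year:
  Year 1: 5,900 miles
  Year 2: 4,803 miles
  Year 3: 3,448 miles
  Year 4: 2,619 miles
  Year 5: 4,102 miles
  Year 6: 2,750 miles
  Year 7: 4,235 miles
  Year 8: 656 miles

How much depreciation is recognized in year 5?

$28,714

Depreciable base = $206,091 − $6,500 = $199,591.
Rate = $199,591 / 28,513 miles = $7 per mile.
Year 1: 5,900 × $7 = $41,300. Book value $164,791.
Year 2: 4,803 × $7 = $33,621. Book value $131,170.
Year 3: 3,448 × $7 = $24,136. Book value $107,034.
Year 4: 2,619 × $7 = $18,333. Book value $88,701.
Year 5: 4,102 × $7 = $28,714. Book value $59,987.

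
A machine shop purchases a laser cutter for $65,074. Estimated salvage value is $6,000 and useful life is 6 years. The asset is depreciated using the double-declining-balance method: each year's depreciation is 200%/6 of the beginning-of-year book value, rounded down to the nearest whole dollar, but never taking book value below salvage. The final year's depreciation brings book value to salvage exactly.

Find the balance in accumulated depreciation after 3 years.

Depreciable base = $65,074 − $6,000 = $59,074.
Year 1: ⌊$65,074 × 200%/6⌋ = $21,691. Book value $43,383.
Year 2: ⌊$43,383 × 200%/6⌋ = $14,461. Book value $28,922.
Year 3: ⌊$28,922 × 200%/6⌋ = $9,640. Book value $19,282.
Accumulated through year 3 = $65,074 − $19,282 = $45,792.

$45,792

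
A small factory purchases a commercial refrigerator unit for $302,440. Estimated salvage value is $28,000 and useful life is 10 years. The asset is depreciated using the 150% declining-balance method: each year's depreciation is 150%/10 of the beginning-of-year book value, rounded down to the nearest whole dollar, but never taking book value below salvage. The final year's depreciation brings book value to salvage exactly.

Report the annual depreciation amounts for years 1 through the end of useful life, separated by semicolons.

Depreciable base = $302,440 − $28,000 = $274,440.
Year 1: ⌊$302,440 × 150%/10⌋ = $45,366. Book value $257,074.
Year 2: ⌊$257,074 × 150%/10⌋ = $38,561. Book value $218,513.
Year 3: ⌊$218,513 × 150%/10⌋ = $32,776. Book value $185,737.
Year 4: ⌊$185,737 × 150%/10⌋ = $27,860. Book value $157,877.
Year 5: ⌊$157,877 × 150%/10⌋ = $23,681. Book value $134,196.
Year 6: ⌊$134,196 × 150%/10⌋ = $20,129. Book value $114,067.
Year 7: ⌊$114,067 × 150%/10⌋ = $17,110. Book value $96,957.
Year 8: ⌊$96,957 × 150%/10⌋ = $14,543. Book value $82,414.
Year 9: ⌊$82,414 × 150%/10⌋ = $12,362. Book value $70,052.
Year 10 (final): $70,052 − $28,000 = $42,052. Book value $28,000.

$45,366; $38,561; $32,776; $27,860; $23,681; $20,129; $17,110; $14,543; $12,362; $42,052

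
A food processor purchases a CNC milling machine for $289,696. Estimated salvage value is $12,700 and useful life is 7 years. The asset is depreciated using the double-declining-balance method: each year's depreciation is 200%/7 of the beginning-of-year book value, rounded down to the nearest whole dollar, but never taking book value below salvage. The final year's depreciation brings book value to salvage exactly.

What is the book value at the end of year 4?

Depreciable base = $289,696 − $12,700 = $276,996.
Year 1: ⌊$289,696 × 200%/7⌋ = $82,770. Book value $206,926.
Year 2: ⌊$206,926 × 200%/7⌋ = $59,121. Book value $147,805.
Year 3: ⌊$147,805 × 200%/7⌋ = $42,230. Book value $105,575.
Year 4: ⌊$105,575 × 200%/7⌋ = $30,164. Book value $75,411.

$75,411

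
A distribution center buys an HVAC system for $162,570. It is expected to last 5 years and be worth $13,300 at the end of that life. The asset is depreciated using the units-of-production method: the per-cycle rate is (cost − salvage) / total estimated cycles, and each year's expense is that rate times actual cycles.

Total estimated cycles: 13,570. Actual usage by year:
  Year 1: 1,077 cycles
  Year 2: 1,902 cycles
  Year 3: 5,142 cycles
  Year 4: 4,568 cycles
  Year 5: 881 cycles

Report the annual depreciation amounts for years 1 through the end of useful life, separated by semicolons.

Depreciable base = $162,570 − $13,300 = $149,270.
Rate = $149,270 / 13,570 cycles = $11 per cycle.
Year 1: 1,077 × $11 = $11,847. Book value $150,723.
Year 2: 1,902 × $11 = $20,922. Book value $129,801.
Year 3: 5,142 × $11 = $56,562. Book value $73,239.
Year 4: 4,568 × $11 = $50,248. Book value $22,991.
Year 5: 881 × $11 = $9,691. Book value $13,300.

$11,847; $20,922; $56,562; $50,248; $9,691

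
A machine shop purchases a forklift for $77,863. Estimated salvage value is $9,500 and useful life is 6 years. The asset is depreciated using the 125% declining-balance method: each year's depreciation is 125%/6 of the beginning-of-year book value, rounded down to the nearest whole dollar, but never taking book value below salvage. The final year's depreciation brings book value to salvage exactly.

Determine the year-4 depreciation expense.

$8,048

Depreciable base = $77,863 − $9,500 = $68,363.
Year 1: ⌊$77,863 × 125%/6⌋ = $16,221. Book value $61,642.
Year 2: ⌊$61,642 × 125%/6⌋ = $12,842. Book value $48,800.
Year 3: ⌊$48,800 × 125%/6⌋ = $10,166. Book value $38,634.
Year 4: ⌊$38,634 × 125%/6⌋ = $8,048. Book value $30,586.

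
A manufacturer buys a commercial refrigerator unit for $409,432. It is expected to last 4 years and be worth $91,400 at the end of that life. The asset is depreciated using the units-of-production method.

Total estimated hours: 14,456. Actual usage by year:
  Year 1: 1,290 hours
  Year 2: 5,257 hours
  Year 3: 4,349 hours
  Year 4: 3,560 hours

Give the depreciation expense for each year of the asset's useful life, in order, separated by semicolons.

$28,380; $115,654; $95,678; $78,320

Depreciable base = $409,432 − $91,400 = $318,032.
Rate = $318,032 / 14,456 hours = $22 per hour.
Year 1: 1,290 × $22 = $28,380. Book value $381,052.
Year 2: 5,257 × $22 = $115,654. Book value $265,398.
Year 3: 4,349 × $22 = $95,678. Book value $169,720.
Year 4: 3,560 × $22 = $78,320. Book value $91,400.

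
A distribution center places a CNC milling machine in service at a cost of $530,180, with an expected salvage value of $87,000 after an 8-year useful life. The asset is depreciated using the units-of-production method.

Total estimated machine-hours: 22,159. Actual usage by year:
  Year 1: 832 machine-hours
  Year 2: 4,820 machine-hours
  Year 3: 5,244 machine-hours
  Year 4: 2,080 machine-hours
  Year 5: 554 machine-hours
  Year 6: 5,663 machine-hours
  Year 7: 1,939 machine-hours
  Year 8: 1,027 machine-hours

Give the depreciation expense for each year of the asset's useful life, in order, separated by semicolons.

Depreciable base = $530,180 − $87,000 = $443,180.
Rate = $443,180 / 22,159 machine-hours = $20 per machine-hour.
Year 1: 832 × $20 = $16,640. Book value $513,540.
Year 2: 4,820 × $20 = $96,400. Book value $417,140.
Year 3: 5,244 × $20 = $104,880. Book value $312,260.
Year 4: 2,080 × $20 = $41,600. Book value $270,660.
Year 5: 554 × $20 = $11,080. Book value $259,580.
Year 6: 5,663 × $20 = $113,260. Book value $146,320.
Year 7: 1,939 × $20 = $38,780. Book value $107,540.
Year 8: 1,027 × $20 = $20,540. Book value $87,000.

$16,640; $96,400; $104,880; $41,600; $11,080; $113,260; $38,780; $20,540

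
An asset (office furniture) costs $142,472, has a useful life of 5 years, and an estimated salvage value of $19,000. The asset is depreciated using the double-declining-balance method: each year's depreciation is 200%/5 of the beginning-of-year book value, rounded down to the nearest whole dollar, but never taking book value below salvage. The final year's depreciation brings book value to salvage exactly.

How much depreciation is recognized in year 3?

$20,516

Depreciable base = $142,472 − $19,000 = $123,472.
Year 1: ⌊$142,472 × 200%/5⌋ = $56,988. Book value $85,484.
Year 2: ⌊$85,484 × 200%/5⌋ = $34,193. Book value $51,291.
Year 3: ⌊$51,291 × 200%/5⌋ = $20,516. Book value $30,775.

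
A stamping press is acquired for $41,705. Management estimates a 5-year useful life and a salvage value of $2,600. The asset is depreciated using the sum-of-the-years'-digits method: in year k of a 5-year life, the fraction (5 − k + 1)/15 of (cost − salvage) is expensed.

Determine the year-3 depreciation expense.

Depreciable base = $41,705 − $2,600 = $39,105.
Sum of the years' digits = 5+4+3+2+1 = 15.
Year 1: $39,105 × 5/15 = $13,035. Book value $28,670.
Year 2: $39,105 × 4/15 = $10,428. Book value $18,242.
Year 3: $39,105 × 3/15 = $7,821. Book value $10,421.

$7,821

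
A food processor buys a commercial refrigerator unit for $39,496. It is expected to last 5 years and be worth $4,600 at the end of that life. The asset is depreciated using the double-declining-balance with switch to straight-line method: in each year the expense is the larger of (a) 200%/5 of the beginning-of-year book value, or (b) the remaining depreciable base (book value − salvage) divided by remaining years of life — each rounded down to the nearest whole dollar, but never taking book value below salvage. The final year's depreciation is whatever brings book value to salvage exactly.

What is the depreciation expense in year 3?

$5,687

Depreciable base = $39,496 − $4,600 = $34,896.
Year 1: DB = ⌊$39,496 × 200%/5⌋ = $15,798; SL = ⌊$34,896/5⌋ = $6,979 → take DB $15,798. Book value $23,698.
Year 2: DB = ⌊$23,698 × 200%/5⌋ = $9,479; SL = ⌊$19,098/4⌋ = $4,774 → take DB $9,479. Book value $14,219.
Year 3: DB = ⌊$14,219 × 200%/5⌋ = $5,687; SL = ⌊$9,619/3⌋ = $3,206 → take DB $5,687. Book value $8,532.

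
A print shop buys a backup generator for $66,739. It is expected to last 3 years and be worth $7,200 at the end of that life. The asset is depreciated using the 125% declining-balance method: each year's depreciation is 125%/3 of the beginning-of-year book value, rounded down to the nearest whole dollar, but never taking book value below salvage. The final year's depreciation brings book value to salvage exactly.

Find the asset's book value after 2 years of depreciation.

Depreciable base = $66,739 − $7,200 = $59,539.
Year 1: ⌊$66,739 × 125%/3⌋ = $27,807. Book value $38,932.
Year 2: ⌊$38,932 × 125%/3⌋ = $16,221. Book value $22,711.

$22,711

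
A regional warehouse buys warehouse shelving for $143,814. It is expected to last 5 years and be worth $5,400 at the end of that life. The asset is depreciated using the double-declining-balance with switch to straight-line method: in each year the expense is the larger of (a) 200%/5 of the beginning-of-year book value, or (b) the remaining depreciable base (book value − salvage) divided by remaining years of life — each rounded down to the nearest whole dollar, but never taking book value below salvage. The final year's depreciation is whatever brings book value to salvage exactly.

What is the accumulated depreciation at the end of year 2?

$92,040

Depreciable base = $143,814 − $5,400 = $138,414.
Year 1: DB = ⌊$143,814 × 200%/5⌋ = $57,525; SL = ⌊$138,414/5⌋ = $27,682 → take DB $57,525. Book value $86,289.
Year 2: DB = ⌊$86,289 × 200%/5⌋ = $34,515; SL = ⌊$80,889/4⌋ = $20,222 → take DB $34,515. Book value $51,774.
Accumulated through year 2 = $143,814 − $51,774 = $92,040.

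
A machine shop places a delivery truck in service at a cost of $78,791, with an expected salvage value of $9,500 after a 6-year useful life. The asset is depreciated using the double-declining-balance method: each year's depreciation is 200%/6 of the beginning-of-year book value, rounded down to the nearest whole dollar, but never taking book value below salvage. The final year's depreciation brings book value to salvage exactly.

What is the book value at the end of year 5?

$10,376

Depreciable base = $78,791 − $9,500 = $69,291.
Year 1: ⌊$78,791 × 200%/6⌋ = $26,263. Book value $52,528.
Year 2: ⌊$52,528 × 200%/6⌋ = $17,509. Book value $35,019.
Year 3: ⌊$35,019 × 200%/6⌋ = $11,673. Book value $23,346.
Year 4: ⌊$23,346 × 200%/6⌋ = $7,782. Book value $15,564.
Year 5: ⌊$15,564 × 200%/6⌋ = $5,188. Book value $10,376.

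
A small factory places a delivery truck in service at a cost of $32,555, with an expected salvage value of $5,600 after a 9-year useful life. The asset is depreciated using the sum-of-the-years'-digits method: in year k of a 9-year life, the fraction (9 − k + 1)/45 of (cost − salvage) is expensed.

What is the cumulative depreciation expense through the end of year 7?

Depreciable base = $32,555 − $5,600 = $26,955.
Sum of the years' digits = 9+8+7+6+5+4+3+2+1 = 45.
Year 1: $26,955 × 9/45 = $5,391. Book value $27,164.
Year 2: $26,955 × 8/45 = $4,792. Book value $22,372.
Year 3: $26,955 × 7/45 = $4,193. Book value $18,179.
Year 4: $26,955 × 6/45 = $3,594. Book value $14,585.
Year 5: $26,955 × 5/45 = $2,995. Book value $11,590.
Year 6: $26,955 × 4/45 = $2,396. Book value $9,194.
Year 7: $26,955 × 3/45 = $1,797. Book value $7,397.
Accumulated through year 7 = $32,555 − $7,397 = $25,158.

$25,158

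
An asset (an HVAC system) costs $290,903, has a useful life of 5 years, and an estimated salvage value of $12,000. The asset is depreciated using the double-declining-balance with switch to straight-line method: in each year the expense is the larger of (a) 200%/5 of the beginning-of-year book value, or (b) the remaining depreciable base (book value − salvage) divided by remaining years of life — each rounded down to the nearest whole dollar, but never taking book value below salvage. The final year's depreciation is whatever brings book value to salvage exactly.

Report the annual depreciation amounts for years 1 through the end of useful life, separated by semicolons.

Depreciable base = $290,903 − $12,000 = $278,903.
Year 1: DB = ⌊$290,903 × 200%/5⌋ = $116,361; SL = ⌊$278,903/5⌋ = $55,780 → take DB $116,361. Book value $174,542.
Year 2: DB = ⌊$174,542 × 200%/5⌋ = $69,816; SL = ⌊$162,542/4⌋ = $40,635 → take DB $69,816. Book value $104,726.
Year 3: DB = ⌊$104,726 × 200%/5⌋ = $41,890; SL = ⌊$92,726/3⌋ = $30,908 → take DB $41,890. Book value $62,836.
Year 4: DB = ⌊$62,836 × 200%/5⌋ = $25,134; SL = ⌊$50,836/2⌋ = $25,418 → take SL $25,418. Book value $37,418.
Year 5 (final): $37,418 − $12,000 = $25,418. Book value $12,000.

$116,361; $69,816; $41,890; $25,418; $25,418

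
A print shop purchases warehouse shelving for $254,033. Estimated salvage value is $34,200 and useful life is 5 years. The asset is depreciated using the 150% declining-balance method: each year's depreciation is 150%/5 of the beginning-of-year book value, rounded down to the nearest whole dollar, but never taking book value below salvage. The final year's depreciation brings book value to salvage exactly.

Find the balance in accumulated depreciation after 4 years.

$193,039

Depreciable base = $254,033 − $34,200 = $219,833.
Year 1: ⌊$254,033 × 150%/5⌋ = $76,209. Book value $177,824.
Year 2: ⌊$177,824 × 150%/5⌋ = $53,347. Book value $124,477.
Year 3: ⌊$124,477 × 150%/5⌋ = $37,343. Book value $87,134.
Year 4: ⌊$87,134 × 150%/5⌋ = $26,140. Book value $60,994.
Accumulated through year 4 = $254,033 − $60,994 = $193,039.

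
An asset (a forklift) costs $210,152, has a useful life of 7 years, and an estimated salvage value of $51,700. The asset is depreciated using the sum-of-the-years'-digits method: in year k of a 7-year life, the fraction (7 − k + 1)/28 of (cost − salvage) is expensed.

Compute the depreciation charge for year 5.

Depreciable base = $210,152 − $51,700 = $158,452.
Sum of the years' digits = 7+6+5+4+3+2+1 = 28.
Year 1: $158,452 × 7/28 = $39,613. Book value $170,539.
Year 2: $158,452 × 6/28 = $33,954. Book value $136,585.
Year 3: $158,452 × 5/28 = $28,295. Book value $108,290.
Year 4: $158,452 × 4/28 = $22,636. Book value $85,654.
Year 5: $158,452 × 3/28 = $16,977. Book value $68,677.

$16,977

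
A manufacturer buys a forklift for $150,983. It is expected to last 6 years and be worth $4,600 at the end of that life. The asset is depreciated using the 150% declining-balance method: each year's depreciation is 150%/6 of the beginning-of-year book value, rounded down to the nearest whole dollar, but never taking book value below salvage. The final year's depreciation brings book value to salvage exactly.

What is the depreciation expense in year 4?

Depreciable base = $150,983 − $4,600 = $146,383.
Year 1: ⌊$150,983 × 150%/6⌋ = $37,745. Book value $113,238.
Year 2: ⌊$113,238 × 150%/6⌋ = $28,309. Book value $84,929.
Year 3: ⌊$84,929 × 150%/6⌋ = $21,232. Book value $63,697.
Year 4: ⌊$63,697 × 150%/6⌋ = $15,924. Book value $47,773.

$15,924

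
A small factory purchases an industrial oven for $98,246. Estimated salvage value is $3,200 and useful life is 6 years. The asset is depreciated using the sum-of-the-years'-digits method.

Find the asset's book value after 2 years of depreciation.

$48,460

Depreciable base = $98,246 − $3,200 = $95,046.
Sum of the years' digits = 6+5+4+3+2+1 = 21.
Year 1: $95,046 × 6/21 = $27,156. Book value $71,090.
Year 2: $95,046 × 5/21 = $22,630. Book value $48,460.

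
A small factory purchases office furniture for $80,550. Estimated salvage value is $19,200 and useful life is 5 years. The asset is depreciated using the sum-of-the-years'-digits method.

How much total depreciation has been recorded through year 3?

$49,080

Depreciable base = $80,550 − $19,200 = $61,350.
Sum of the years' digits = 5+4+3+2+1 = 15.
Year 1: $61,350 × 5/15 = $20,450. Book value $60,100.
Year 2: $61,350 × 4/15 = $16,360. Book value $43,740.
Year 3: $61,350 × 3/15 = $12,270. Book value $31,470.
Accumulated through year 3 = $80,550 − $31,470 = $49,080.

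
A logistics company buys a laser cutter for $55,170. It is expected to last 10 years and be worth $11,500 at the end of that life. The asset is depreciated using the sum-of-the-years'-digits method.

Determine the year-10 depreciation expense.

Depreciable base = $55,170 − $11,500 = $43,670.
Sum of the years' digits = 10+9+8+7+6+5+4+3+2+1 = 55.
Year 1: $43,670 × 10/55 = $7,940. Book value $47,230.
Year 2: $43,670 × 9/55 = $7,146. Book value $40,084.
Year 3: $43,670 × 8/55 = $6,352. Book value $33,732.
Year 4: $43,670 × 7/55 = $5,558. Book value $28,174.
Year 5: $43,670 × 6/55 = $4,764. Book value $23,410.
Year 6: $43,670 × 5/55 = $3,970. Book value $19,440.
Year 7: $43,670 × 4/55 = $3,176. Book value $16,264.
Year 8: $43,670 × 3/55 = $2,382. Book value $13,882.
Year 9: $43,670 × 2/55 = $1,588. Book value $12,294.
Year 10: $43,670 × 1/55 = $794. Book value $11,500.

$794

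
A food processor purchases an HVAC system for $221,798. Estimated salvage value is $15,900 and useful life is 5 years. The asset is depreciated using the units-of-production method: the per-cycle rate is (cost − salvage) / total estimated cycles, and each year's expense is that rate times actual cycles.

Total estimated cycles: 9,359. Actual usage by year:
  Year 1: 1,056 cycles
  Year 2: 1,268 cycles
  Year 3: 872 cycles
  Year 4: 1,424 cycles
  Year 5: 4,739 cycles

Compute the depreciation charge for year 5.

Depreciable base = $221,798 − $15,900 = $205,898.
Rate = $205,898 / 9,359 cycles = $22 per cycle.
Year 1: 1,056 × $22 = $23,232. Book value $198,566.
Year 2: 1,268 × $22 = $27,896. Book value $170,670.
Year 3: 872 × $22 = $19,184. Book value $151,486.
Year 4: 1,424 × $22 = $31,328. Book value $120,158.
Year 5: 4,739 × $22 = $104,258. Book value $15,900.

$104,258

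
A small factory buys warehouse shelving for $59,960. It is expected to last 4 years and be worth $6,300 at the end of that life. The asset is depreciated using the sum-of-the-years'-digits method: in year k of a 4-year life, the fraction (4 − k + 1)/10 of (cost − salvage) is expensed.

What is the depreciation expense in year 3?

Depreciable base = $59,960 − $6,300 = $53,660.
Sum of the years' digits = 4+3+2+1 = 10.
Year 1: $53,660 × 4/10 = $21,464. Book value $38,496.
Year 2: $53,660 × 3/10 = $16,098. Book value $22,398.
Year 3: $53,660 × 2/10 = $10,732. Book value $11,666.

$10,732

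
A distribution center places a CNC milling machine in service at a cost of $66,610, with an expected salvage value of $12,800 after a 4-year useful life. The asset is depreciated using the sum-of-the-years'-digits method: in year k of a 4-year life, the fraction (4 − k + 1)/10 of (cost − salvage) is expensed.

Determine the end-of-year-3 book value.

$18,181

Depreciable base = $66,610 − $12,800 = $53,810.
Sum of the years' digits = 4+3+2+1 = 10.
Year 1: $53,810 × 4/10 = $21,524. Book value $45,086.
Year 2: $53,810 × 3/10 = $16,143. Book value $28,943.
Year 3: $53,810 × 2/10 = $10,762. Book value $18,181.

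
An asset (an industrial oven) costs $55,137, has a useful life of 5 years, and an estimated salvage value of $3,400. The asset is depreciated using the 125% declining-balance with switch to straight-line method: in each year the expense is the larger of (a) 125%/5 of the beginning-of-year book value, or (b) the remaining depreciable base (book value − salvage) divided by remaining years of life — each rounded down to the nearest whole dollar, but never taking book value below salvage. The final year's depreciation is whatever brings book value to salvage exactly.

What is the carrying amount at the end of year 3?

$21,810

Depreciable base = $55,137 − $3,400 = $51,737.
Year 1: DB = ⌊$55,137 × 125%/5⌋ = $13,784; SL = ⌊$51,737/5⌋ = $10,347 → take DB $13,784. Book value $41,353.
Year 2: DB = ⌊$41,353 × 125%/5⌋ = $10,338; SL = ⌊$37,953/4⌋ = $9,488 → take DB $10,338. Book value $31,015.
Year 3: DB = ⌊$31,015 × 125%/5⌋ = $7,753; SL = ⌊$27,615/3⌋ = $9,205 → take SL $9,205. Book value $21,810.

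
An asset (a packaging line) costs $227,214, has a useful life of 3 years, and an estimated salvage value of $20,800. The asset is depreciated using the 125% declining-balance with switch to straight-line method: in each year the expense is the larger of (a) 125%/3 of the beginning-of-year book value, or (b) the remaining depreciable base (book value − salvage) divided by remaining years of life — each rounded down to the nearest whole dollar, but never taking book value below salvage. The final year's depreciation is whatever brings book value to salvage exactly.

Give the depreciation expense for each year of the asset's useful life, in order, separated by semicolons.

$94,672; $55,871; $55,871

Depreciable base = $227,214 − $20,800 = $206,414.
Year 1: DB = ⌊$227,214 × 125%/3⌋ = $94,672; SL = ⌊$206,414/3⌋ = $68,804 → take DB $94,672. Book value $132,542.
Year 2: DB = ⌊$132,542 × 125%/3⌋ = $55,225; SL = ⌊$111,742/2⌋ = $55,871 → take SL $55,871. Book value $76,671.
Year 3 (final): $76,671 − $20,800 = $55,871. Book value $20,800.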